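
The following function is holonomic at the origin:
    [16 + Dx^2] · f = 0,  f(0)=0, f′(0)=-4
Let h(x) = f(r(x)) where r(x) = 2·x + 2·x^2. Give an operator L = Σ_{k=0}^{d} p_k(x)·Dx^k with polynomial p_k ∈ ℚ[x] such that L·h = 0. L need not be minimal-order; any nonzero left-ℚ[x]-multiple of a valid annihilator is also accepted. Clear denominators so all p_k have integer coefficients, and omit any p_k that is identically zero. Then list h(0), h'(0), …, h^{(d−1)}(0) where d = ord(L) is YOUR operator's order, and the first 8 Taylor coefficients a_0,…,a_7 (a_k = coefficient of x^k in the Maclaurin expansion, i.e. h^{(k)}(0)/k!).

f: a_k = 0, -4, 0, 32/3, 0, -128/15, 0, 1024/315, …
f∘r: x↦r, Dx↦Dx/r' in L_f ⇒ L₀.
L = (64 + 384·x + 768·x^2 + 512·x^3) - 2·Dx + (1 + 2·x)·Dx^2  (order 2).
h: a_k = 0, -8, -8, 256/3, 256, -256/15, -1280, -729088/315, …
ICs: h(0) = 0, h′(0) = -8.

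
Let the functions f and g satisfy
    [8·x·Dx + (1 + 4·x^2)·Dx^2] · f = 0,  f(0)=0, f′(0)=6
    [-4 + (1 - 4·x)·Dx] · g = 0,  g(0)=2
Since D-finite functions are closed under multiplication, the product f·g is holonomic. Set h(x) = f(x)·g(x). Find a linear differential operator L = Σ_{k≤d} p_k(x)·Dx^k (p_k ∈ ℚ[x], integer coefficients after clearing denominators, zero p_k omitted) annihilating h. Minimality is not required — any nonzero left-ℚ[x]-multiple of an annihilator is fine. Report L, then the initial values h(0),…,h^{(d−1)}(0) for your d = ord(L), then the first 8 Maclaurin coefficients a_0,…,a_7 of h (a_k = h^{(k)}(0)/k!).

L = 32·x + (8 - 8·x + 64·x^2)·Dx + (-1 + 4·x - 4·x^2 + 16·x^3)·Dx^2  (order 2).
h: a_k = 0, 12, 48, 176, 704, 14272/5, 57088/5, 1594624/35, …
ICs: h(0) = 0, h′(0) = 12.

f: a_k = 0, 6, 0, -8, 0, 96/5, 0, -384/7, …
g: a_k = 2, 8, 32, 128, 512, 2048, 8192, 32768, …
Sym-product of L_f,L_g gives L₀ (≤ ord 2).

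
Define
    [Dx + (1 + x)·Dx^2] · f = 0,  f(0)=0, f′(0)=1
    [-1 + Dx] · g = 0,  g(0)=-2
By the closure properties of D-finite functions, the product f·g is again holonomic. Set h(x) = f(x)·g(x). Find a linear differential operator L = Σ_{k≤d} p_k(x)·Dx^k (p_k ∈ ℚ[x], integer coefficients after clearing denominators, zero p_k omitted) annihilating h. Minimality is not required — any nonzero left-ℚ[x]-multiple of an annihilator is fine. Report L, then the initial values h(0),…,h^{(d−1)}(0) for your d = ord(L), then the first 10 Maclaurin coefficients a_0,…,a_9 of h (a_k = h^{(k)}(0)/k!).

L = x + (-1 - 2·x)·Dx + (1 + x)·Dx^2  (order 2).
h: a_k = 0, -2, -1, -2/3, 0, -3/20, 7/72, -23/252, 29/360, -629/8640, …
ICs: h(0) = 0, h′(0) = -2.

f: a_k = 0, 1, -1/2, 1/3, -1/4, 1/5, -1/6, 1/7, -1/8, 1/9, …
g: a_k = -2, -2, -1, -1/3, -1/12, -1/60, -1/360, -1/2520, -1/20160, -1/181440, …
Product ⇒ symmetric product L₀, ord ≤ 2.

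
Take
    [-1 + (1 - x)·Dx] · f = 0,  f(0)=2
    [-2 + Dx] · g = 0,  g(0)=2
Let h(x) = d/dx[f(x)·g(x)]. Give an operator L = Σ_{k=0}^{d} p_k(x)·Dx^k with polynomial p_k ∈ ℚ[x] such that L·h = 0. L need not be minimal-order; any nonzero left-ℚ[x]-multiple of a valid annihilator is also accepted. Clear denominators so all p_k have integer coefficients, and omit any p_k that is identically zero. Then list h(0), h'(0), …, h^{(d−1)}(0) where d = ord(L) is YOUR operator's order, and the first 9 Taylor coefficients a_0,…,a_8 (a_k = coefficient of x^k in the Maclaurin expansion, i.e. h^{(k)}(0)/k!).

L = (10 - 12·x + 4·x^2) + (-3 + 5·x - 2·x^2)·Dx  (order 1).
h: a_k = 12, 40, 76, 112, 436/3, 2648/15, 620/3, 74464/315, 83788/315, …
ICs: h(0) = 12.

f: a_k = 2, 2, 2, 2, 2, 2, 2, 2, 2, …
g: a_k = 2, 4, 4, 8/3, 4/3, 8/15, 8/45, 16/315, 4/315, …
L₀ := L_f ⊗_s L_g (sym. prod.), ord ≤ 1.
Differentiate: ansatz ord ≤ ord L₀ ⇒ L.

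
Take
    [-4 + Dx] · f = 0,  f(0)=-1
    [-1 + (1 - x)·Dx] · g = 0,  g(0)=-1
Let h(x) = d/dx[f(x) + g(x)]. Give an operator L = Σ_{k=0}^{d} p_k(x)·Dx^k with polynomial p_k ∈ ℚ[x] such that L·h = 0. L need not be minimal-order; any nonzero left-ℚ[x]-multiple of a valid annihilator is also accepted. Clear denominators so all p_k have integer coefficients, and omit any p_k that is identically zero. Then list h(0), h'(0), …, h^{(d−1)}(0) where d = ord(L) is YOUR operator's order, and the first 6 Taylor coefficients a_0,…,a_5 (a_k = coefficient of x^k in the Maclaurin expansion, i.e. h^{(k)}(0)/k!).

L = (-4 + 16·x) + (5 - 16·x + 8·x^2)·Dx + (-1 + 3·x - 2·x^2)·Dx^2  (order 2).
h: a_k = -5, -18, -35, -140/3, -143/3, -602/15, …
ICs: h(0) = -5, h′(0) = -18.

f: a_k = -1, -4, -8, -32/3, -32/3, -128/15, …
g: a_k = -1, -1, -1, -1, -1, -1, …
Weyl lclm of L_f,L_g ⇒ L₀ (ord ≤ 2).
h₀' ⇒ L via d/dx closure of L₀.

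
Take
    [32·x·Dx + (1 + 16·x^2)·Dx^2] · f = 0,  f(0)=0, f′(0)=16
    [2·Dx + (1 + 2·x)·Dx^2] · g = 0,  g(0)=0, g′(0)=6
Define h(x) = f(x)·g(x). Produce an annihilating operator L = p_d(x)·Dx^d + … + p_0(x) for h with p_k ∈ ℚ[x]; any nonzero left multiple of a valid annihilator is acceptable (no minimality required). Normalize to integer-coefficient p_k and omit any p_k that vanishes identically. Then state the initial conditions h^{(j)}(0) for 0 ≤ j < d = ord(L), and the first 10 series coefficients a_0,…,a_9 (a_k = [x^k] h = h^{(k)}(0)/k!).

f: a_k = 0, 16, 0, -256/3, 0, 4096/5, 0, -65536/7, 0, 1048576/9, …
g: a_k = 0, 6, -6, 8, -12, 96/5, -32, 384/7, -96, 512/3, …
Sym-product of L_f,L_g gives L₀ (≤ ord 4).
L = (2304 + 8960·x + 114688·x^2 + 552960·x^3 + 983040·x^4 + 851968·x^5 + 1048576·x^7)·Dx + (1032 + 14720·x + 111872·x^2 + 616448·x^3 + 1884160·x^4 + 3047424·x^5 + 2293760·x^6 + 1572864·x^7 + 3670016·x^8)·Dx^2 + (72 + 2512·x + 19968·x^2 + 99072·x^3 + 393216·x^4 + 1019904·x^5 + 1572864·x^6 + 1376256·x^7 + 1572864·x^8 + 2097152·x^9)·Dx^3 + (17 + 132·x + 964·x^2 + 4864·x^3 + 18432·x^4 + 55296·x^5 + 129024·x^6 + 196608·x^7 + 196608·x^8 + 262144·x^9 + 262144·x^10)·Dx^4  (order 4).
h: a_k = 0, 0, 96, -96, -384, 320, 68096/15, -22016/5, -251904/5, 4991488/105, …
ICs: h(0) = 0, h′(0) = 0, h′′(0) = 192, h′′′(0) = -576.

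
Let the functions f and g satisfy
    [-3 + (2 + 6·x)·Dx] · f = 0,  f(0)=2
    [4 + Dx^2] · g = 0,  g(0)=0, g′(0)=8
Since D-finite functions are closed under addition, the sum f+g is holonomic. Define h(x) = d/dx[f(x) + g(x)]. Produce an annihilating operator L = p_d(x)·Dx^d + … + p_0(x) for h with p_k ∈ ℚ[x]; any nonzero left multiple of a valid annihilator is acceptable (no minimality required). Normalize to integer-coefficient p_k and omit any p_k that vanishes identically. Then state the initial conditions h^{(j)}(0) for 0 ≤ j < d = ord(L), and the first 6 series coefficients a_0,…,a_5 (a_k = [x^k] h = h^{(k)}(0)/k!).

L = (-1812 - 1152·x - 1728·x^2) + (-344 - 1800·x - 3456·x^2 - 3456·x^3)·Dx + (-453 - 288·x - 432·x^2)·Dx^2 + (-86 - 450·x - 864·x^2 - 864·x^3)·Dx^3  (order 3).
h: a_k = 11, -9/2, -47/8, -405/16, 27563/384, -45927/256, …
ICs: h(0) = 11, h′(0) = -9/2, h′′(0) = -47/4.

f: a_k = 2, 3, -9/4, 27/8, -405/64, 1701/128, …
g: a_k = 0, 8, 0, -16/3, 0, 16/15, …
Weyl lclm of L_f,L_g ⇒ L₀ (ord ≤ 3).
Derive L from L₀ (diff closure).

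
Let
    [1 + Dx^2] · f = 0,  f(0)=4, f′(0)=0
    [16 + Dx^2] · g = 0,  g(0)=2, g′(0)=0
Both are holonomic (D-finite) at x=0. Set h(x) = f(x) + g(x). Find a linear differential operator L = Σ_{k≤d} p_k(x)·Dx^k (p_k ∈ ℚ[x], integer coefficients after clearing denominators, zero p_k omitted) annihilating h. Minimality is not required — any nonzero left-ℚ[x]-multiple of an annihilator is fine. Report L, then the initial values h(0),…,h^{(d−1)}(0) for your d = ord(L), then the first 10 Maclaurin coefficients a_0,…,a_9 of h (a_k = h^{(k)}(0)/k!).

f: a_k = 4, 0, -2, 0, 1/6, 0, -1/180, 0, 1/10080, 0, …
g: a_k = 2, 0, -16, 0, 64/3, 0, -512/45, 0, 1024/315, 0, …
f+g: L₀ = lclm(L_f,L_g), ord ≤ 2+2.
L = 16 + 17·Dx^2 + Dx^4  (order 4).
h: a_k = 6, 0, -18, 0, 43/2, 0, -683/60, 0, 3641/1120, 0, …
ICs: h(0) = 6, h′(0) = 0, h′′(0) = -36, h′′′(0) = 0.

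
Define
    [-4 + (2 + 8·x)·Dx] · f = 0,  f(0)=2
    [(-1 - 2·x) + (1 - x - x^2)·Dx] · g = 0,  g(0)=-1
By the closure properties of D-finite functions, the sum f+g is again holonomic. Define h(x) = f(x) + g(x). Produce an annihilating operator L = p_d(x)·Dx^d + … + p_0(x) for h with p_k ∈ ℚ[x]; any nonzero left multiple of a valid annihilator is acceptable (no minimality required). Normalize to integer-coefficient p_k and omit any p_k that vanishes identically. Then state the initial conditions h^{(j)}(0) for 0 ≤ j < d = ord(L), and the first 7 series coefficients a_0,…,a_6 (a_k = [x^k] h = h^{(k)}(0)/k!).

f: a_k = 2, 4, -4, 8, -20, 56, -168, …
g: a_k = -1, -1, -2, -3, -5, -8, -13, …
f+g: L₀ = lclm(L_f,L_g), ord ≤ 1+1.
L = (12 + 48·x + 48·x^2 + 40·x^3) + (-8 - 30·x - 114·x^2 - 152·x^3 - 100·x^4)·Dx + (-1 + 5·x + 39·x^2 - 6·x^3 - 82·x^4 - 40·x^5)·Dx^2  (order 2).
h: a_k = 1, 3, -6, 5, -25, 48, -181, …
ICs: h(0) = 1, h′(0) = 3.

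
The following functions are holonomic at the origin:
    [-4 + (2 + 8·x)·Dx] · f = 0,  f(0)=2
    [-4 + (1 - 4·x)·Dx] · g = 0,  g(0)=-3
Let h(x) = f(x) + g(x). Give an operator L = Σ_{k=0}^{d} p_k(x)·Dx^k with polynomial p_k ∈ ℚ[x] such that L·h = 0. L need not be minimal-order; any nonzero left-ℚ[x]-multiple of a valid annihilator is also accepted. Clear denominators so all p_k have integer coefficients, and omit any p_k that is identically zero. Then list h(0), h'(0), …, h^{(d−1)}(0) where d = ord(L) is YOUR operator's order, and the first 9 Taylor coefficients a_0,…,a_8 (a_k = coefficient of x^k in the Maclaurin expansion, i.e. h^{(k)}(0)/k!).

f: a_k = 2, 4, -4, 8, -20, 56, -168, 528, -1716, …
g: a_k = -3, -12, -48, -192, -768, -3072, -12288, -49152, -196608, …
Sum ⇒ L₀ = lclm(L_f,L_g) in ℚ(x)⟨Dx⟩.
L = (40 + 96·x) + (-18 - 112·x - 288·x^2)·Dx + (1 + 12·x - 16·x^2 - 192·x^3)·Dx^2  (order 2).
h: a_k = -1, -8, -52, -184, -788, -3016, -12456, -48624, -198324, …
ICs: h(0) = -1, h′(0) = -8.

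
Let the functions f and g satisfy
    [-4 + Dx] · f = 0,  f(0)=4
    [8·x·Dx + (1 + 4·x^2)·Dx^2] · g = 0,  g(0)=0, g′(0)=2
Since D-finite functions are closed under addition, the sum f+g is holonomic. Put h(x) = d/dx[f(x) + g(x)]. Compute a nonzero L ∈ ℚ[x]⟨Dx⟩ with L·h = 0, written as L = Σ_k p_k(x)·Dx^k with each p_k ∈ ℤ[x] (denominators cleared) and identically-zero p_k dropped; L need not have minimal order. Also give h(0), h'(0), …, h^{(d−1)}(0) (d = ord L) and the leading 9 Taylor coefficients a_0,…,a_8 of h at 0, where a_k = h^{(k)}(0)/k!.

f: a_k = 4, 16, 32, 128/3, 128/3, 512/15, 1024/45, 4096/315, 2048/315, …
g: a_k = 0, 2, 0, -8/3, 0, 32/5, 0, -128/7, 0, …
f+g: L₀ = lclm(L_f,L_g), ord ≤ 1+2.
h₀' ⇒ L via d/dx closure of L₀.
L = (8 - 32·x - 96·x^2 - 128·x^3) + (-6 - 8·x^2 - 64·x^4)·Dx + (1 + 2·x + 8·x^2 + 8·x^3 + 16·x^4)·Dx^2  (order 2).
h: a_k = 18, 64, 120, 512/3, 608/3, 2048/15, -1664/45, 16384/315, 169472/315, …
ICs: h(0) = 18, h′(0) = 64.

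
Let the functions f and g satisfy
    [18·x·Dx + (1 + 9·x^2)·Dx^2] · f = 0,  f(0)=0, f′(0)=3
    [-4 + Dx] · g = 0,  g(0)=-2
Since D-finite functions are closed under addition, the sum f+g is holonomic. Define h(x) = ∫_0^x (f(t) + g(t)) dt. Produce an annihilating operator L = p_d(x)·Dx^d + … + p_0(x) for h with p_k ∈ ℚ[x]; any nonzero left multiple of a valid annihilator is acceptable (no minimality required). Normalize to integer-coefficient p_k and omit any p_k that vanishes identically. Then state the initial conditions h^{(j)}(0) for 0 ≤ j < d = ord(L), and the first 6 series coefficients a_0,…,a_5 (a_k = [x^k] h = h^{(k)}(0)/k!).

L = (36 - 144·x - 972·x^2 - 1296·x^3)·Dx^2 + (-17 + 99·x^2 - 648·x^4)·Dx^3 + (2 + 9·x + 36·x^2 + 81·x^3 + 162·x^4)·Dx^4  (order 4).
h: a_k = 0, -2, -5/2, -16/3, -91/12, -64/15, …
ICs: h(0) = 0, h′(0) = -2, h′′(0) = -5, h′′′(0) = -32.

f: a_k = 0, 3, 0, -9, 0, 243/5, …
g: a_k = -2, -8, -16, -64/3, -64/3, -256/15, …
L₀ := lclm(L_f,L_g); ord L₀ ≤ 2+1.
∫: right-multiply L₀ by Dx.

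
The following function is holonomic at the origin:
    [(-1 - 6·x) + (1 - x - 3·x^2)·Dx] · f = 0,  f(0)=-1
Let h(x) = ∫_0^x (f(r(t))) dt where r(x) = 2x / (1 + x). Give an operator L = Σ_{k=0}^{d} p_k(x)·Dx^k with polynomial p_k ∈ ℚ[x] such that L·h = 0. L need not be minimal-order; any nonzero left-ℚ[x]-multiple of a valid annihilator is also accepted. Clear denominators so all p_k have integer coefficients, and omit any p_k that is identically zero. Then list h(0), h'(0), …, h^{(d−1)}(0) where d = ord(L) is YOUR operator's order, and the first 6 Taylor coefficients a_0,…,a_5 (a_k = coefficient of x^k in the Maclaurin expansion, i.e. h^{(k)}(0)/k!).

f: a_k = -1, -1, -4, -7, -19, -40, …
Change of var in L_f (x↦r) gives L₀.
Integrate: L := L₀·Dx.
L = (2 + 26·x)·Dx + (-1 - x + 13·x^2 + 13·x^3)·Dx^2  (order 2).
h: a_k = 0, -1, -1, -14/3, -13/2, -182/5, …
ICs: h(0) = 0, h′(0) = -1.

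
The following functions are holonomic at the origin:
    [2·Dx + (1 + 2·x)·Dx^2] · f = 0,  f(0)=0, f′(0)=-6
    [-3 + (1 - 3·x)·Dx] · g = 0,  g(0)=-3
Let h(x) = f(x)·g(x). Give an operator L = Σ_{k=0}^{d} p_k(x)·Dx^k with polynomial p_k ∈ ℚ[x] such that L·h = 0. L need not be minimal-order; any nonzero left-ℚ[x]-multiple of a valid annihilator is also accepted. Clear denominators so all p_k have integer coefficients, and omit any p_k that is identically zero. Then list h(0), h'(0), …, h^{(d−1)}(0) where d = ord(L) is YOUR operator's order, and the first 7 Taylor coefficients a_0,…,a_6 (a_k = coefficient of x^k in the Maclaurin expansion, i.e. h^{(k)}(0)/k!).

L = 6 + (4 + 18·x)·Dx + (-1 + x + 6·x^2)·Dx^2  (order 2).
h: a_k = 0, 18, 36, 132, 360, 5688/5, 16584/5, …
ICs: h(0) = 0, h′(0) = 18.

f: a_k = 0, -6, 6, -8, 12, -96/5, 32, …
g: a_k = -3, -9, -27, -81, -243, -729, -2187, …
f·g: L₀ = L_f ⊗_s L_g, ord ≤ 2·1.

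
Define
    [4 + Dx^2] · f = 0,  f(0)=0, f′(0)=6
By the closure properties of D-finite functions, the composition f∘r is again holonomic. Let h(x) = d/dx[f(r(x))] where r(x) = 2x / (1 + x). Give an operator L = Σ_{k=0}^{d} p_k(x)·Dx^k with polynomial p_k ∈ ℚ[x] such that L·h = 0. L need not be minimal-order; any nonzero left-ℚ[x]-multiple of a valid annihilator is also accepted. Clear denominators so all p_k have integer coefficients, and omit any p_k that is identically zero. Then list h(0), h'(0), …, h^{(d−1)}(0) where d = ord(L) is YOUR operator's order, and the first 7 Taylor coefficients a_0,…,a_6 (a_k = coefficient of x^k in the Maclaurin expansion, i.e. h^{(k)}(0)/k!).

L = (22 + 12·x + 6·x^2) + (6 + 18·x + 18·x^2 + 6·x^3)·Dx + (1 + 4·x + 6·x^2 + 4·x^3 + x^4)·Dx^2  (order 2).
h: a_k = 12, -24, -60, 336, -772, 1080, -9844/15, …
ICs: h(0) = 12, h′(0) = -24.

f: a_k = 0, 6, 0, -4, 0, 4/5, 0, …
f∘r: x↦r, Dx↦Dx/r' in L_f ⇒ L₀.
h₀' ⇒ L via d/dx closure of L₀.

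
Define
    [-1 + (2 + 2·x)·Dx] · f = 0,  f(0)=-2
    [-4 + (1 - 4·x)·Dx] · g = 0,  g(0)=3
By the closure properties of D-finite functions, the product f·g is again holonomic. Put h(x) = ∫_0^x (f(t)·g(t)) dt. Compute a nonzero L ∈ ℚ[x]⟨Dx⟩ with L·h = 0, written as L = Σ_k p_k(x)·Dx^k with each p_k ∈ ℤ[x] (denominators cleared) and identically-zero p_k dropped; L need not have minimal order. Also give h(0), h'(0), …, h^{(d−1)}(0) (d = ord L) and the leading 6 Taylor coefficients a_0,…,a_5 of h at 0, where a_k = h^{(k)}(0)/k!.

L = (9 + 4·x)·Dx + (-2 + 6·x + 8·x^2)·Dx^2  (order 2).
h: a_k = 0, -6, -27/2, -143/4, -3435/32, -21981/64, …
ICs: h(0) = 0, h′(0) = -6.

f: a_k = -2, -1, 1/4, -1/8, 5/64, -7/128, …
g: a_k = 3, 12, 48, 192, 768, 3072, …
Product ⇒ symmetric product L₀, ord ≤ 1.
h=∫h₀ ⇒ L = L₀·Dx.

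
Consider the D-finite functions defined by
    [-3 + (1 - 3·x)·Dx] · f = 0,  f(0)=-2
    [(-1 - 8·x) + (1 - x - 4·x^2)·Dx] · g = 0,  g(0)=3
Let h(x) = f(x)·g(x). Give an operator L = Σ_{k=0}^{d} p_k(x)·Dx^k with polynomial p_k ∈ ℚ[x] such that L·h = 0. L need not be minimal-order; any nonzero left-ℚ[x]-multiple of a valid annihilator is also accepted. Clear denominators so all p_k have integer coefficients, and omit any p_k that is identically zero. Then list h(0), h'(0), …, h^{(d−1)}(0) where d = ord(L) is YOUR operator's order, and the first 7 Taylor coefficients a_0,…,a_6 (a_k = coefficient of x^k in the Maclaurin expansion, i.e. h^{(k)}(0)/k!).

L = (-4 - 2·x + 36·x^2) + (1 - 4·x - x^2 + 12·x^3)·Dx  (order 1).
h: a_k = -6, -24, -102, -360, -1254, -4152, -13542, …
ICs: h(0) = -6.

f: a_k = -2, -6, -18, -54, -162, -486, -1458, …
g: a_k = 3, 3, 15, 27, 87, 195, 543, …
f·g: L₀ = L_f ⊗_s L_g, ord ≤ 1·1.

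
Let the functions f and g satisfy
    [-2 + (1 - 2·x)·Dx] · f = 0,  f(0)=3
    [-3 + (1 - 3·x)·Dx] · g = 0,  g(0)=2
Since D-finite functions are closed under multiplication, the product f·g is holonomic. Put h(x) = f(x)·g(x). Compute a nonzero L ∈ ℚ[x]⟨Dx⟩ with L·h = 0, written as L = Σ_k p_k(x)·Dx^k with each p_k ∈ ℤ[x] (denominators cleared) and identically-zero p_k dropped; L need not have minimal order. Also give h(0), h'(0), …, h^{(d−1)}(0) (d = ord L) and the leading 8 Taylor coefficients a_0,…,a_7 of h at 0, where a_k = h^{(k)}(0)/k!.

L = (-5 + 12·x) + (1 - 5·x + 6·x^2)·Dx  (order 1).
h: a_k = 6, 30, 114, 390, 1266, 3990, 12354, 37830, …
ICs: h(0) = 6.

f: a_k = 3, 6, 12, 24, 48, 96, 192, 384, …
g: a_k = 2, 6, 18, 54, 162, 486, 1458, 4374, …
Sym-product of L_f,L_g gives L₀ (≤ ord 1).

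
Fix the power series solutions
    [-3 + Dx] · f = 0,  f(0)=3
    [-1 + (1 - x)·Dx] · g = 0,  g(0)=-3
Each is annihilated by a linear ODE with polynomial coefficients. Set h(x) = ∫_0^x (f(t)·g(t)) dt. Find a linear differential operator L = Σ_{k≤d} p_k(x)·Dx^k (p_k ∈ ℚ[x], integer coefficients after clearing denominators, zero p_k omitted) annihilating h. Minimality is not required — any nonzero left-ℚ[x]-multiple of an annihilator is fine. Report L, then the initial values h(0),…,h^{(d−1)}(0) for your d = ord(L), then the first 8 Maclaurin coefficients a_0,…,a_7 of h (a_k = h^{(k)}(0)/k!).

f: a_k = 3, 9, 27/2, 27/2, 81/8, 243/40, 243/80, 729/560, …
g: a_k = -3, -3, -3, -3, -3, -3, -3, -3, …
Product ⇒ symmetric product L₀, ord ≤ 1.
∫: right-multiply L₀ by Dx.
L = (4 - 3·x)·Dx + (-1 + x)·Dx^2  (order 2).
h: a_k = 0, -9, -18, -51/2, -117/4, -1179/40, -138/5, -13977/560, …
ICs: h(0) = 0, h′(0) = -9.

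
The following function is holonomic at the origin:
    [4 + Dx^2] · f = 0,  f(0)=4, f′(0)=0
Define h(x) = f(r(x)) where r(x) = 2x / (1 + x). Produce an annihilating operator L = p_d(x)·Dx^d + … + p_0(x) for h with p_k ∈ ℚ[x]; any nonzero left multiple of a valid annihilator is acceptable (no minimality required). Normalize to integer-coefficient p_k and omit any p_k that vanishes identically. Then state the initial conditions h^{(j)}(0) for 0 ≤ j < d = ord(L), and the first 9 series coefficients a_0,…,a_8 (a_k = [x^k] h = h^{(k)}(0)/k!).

f: a_k = 4, 0, -8, 0, 8/3, 0, -16/45, 0, 8/315, …
Change of var in L_f (x↦r) gives L₀.
L = 16 + (2 + 6·x + 6·x^2 + 2·x^3)·Dx + (1 + 4·x + 6·x^2 + 4·x^3 + x^4)·Dx^2  (order 2).
h: a_k = 4, 0, -32, 64, -160/3, -128/3, 10976/45, -2624/5, 50272/63, …
ICs: h(0) = 4, h′(0) = 0.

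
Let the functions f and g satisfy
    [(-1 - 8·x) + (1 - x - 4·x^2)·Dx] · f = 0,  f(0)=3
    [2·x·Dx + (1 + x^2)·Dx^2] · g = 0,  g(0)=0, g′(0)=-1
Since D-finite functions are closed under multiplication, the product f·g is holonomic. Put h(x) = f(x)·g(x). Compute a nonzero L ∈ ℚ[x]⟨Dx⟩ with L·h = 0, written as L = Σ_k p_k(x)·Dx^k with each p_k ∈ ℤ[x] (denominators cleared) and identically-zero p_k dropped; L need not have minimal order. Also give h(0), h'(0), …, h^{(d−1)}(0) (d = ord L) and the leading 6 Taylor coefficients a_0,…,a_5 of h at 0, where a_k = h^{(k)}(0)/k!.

f: a_k = 3, 3, 15, 27, 87, 195, …
g: a_k = 0, -1, 0, 1/3, 0, -1/5, …
h₀=f·g: eliminate ⇒ L₀, order ≤ 1·2.
L = (8 + 2·x + 24·x^2) + (2 + 14·x + 4·x^2 + 24·x^3)·Dx + (-1 + x + 3·x^2 + x^3 + 4·x^4)·Dx^2  (order 2).
h: a_k = 0, -3, -3, -14, -26, -413/5, …
ICs: h(0) = 0, h′(0) = -3.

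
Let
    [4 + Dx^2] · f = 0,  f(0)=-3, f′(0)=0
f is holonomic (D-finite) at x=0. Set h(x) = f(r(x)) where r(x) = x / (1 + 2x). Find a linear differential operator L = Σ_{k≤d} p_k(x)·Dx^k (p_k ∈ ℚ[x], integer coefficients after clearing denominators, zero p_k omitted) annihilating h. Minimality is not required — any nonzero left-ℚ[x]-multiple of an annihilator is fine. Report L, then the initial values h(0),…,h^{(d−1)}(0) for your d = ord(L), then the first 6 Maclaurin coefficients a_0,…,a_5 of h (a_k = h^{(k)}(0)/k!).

f: a_k = -3, 0, 6, 0, -2, 0, …
f∘r: x↦r, Dx↦Dx/r' in L_f ⇒ L₀.
L = 4 + (4 + 24·x + 48·x^2 + 32·x^3)·Dx + (1 + 8·x + 24·x^2 + 32·x^3 + 16·x^4)·Dx^2  (order 2).
h: a_k = -3, 0, 6, -24, 70, -176, …
ICs: h(0) = -3, h′(0) = 0.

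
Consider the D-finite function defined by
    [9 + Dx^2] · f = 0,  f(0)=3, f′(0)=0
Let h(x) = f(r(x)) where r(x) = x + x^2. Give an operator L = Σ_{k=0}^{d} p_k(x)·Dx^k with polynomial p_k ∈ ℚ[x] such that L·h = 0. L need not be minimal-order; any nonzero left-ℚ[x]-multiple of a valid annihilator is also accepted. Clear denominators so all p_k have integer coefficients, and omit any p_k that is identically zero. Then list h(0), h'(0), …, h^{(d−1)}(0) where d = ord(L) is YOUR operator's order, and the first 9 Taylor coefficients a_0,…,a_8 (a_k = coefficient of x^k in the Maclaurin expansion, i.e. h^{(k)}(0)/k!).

L = (9 + 54·x + 108·x^2 + 72·x^3) - 2·Dx + (1 + 2·x)·Dx^2  (order 2).
h: a_k = 3, 0, -27/2, -27, -27/8, 81/2, 4617/80, 891/40, -156573/4480, …
ICs: h(0) = 3, h′(0) = 0.

f: a_k = 3, 0, -27/2, 0, 81/8, 0, -243/80, 0, 2187/4480, …
f∘r: x↦r, Dx↦Dx/r' in L_f ⇒ L₀.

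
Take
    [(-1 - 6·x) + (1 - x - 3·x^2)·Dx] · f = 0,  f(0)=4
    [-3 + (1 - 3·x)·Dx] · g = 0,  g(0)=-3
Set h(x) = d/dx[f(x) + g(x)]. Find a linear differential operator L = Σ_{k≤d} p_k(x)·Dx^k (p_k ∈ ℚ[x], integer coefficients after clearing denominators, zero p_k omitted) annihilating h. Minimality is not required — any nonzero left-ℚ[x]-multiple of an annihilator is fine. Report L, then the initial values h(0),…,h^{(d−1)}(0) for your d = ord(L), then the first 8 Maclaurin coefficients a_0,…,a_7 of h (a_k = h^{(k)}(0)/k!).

f: a_k = 4, 4, 16, 28, 76, 160, 388, 868, …
g: a_k = -3, -9, -27, -81, -243, -729, -2187, -6561, …
h₀=f+g: left-lcm gives L₀, ord ≤ 2.
h₀' ⇒ L via d/dx closure of L₀.
L = (90 - 216·x + 1944·x^2 - 1944·x^3 + 1458·x^4) + (-6 - 90·x - 54·x^2 + 1296·x^3 - 1701·x^4 + 1458·x^5)·Dx + (-1 + 22·x - 99·x^2 + 126·x^3 + 54·x^4 - 243·x^5 + 243·x^6)·Dx^2  (order 2).
h: a_k = -5, -22, -159, -668, -2845, -10794, -39851, -141208, …
ICs: h(0) = -5, h′(0) = -22.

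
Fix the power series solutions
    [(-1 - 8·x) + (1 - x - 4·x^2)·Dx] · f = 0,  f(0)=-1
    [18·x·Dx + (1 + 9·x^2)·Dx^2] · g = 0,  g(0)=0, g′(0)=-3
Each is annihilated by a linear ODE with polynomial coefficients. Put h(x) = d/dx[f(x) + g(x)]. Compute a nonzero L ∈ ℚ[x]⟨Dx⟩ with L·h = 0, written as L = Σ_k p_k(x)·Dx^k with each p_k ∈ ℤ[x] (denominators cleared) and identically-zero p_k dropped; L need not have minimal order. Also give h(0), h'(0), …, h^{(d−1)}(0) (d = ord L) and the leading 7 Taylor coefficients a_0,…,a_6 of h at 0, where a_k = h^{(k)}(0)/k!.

f: a_k = -1, -1, -5, -9, -29, -65, -181, …
g: a_k = 0, -3, 0, 9, 0, -243/5, 0, …
L₀ := lclm(L_f,L_g); ord L₀ ≤ 1+2.
Differentiate: ansatz ord ≤ ord L₀ ⇒ L.
L = (-90 + 360·x + 6462·x^2 + 14688·x^3 + 63936·x^4 + 31104·x^6) + (36 + 294·x + 324·x^2 + 3198·x^3 + 13680·x^4 + 46080·x^5 + 3888·x^6 + 31104·x^7)·Dx + (-5 - 16·x - 160·x^2 + 96·x^3 - 555·x^4 + 2304·x^5 + 4896·x^6 + 1296·x^7 + 5184·x^8)·Dx^2  (order 2).
h: a_k = -4, -10, 0, -116, -568, -1086, -900, …
ICs: h(0) = -4, h′(0) = -10.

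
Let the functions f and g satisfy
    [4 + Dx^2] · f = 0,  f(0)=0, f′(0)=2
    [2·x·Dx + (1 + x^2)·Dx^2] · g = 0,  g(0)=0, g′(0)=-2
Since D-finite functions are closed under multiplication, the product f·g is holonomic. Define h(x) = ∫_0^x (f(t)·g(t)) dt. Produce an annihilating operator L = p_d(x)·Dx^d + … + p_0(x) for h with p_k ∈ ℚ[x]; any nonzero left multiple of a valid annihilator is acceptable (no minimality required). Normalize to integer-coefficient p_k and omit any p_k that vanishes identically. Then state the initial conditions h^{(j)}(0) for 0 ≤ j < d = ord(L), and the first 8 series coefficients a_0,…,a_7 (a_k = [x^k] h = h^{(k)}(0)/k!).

L = (160 + 464·x^2 + 464·x^4 + 256·x^6 + 64·x^8)·Dx + (96·x + 224·x^3 + 192·x^5 + 64·x^7)·Dx^2 + (60 + 188·x^2 + 216·x^4 + 128·x^6 + 32·x^8)·Dx^3 + (24·x + 56·x^3 + 48·x^5 + 16·x^7)·Dx^4 + (5 + 18·x^2 + 25·x^4 + 16·x^6 + 4·x^8)·Dx^5  (order 5).
h: a_k = 0, 0, 0, -4/3, 0, 4/5, 0, -20/63, …
ICs: h(0) = 0, h′(0) = 0, h′′(0) = 0, h′′′(0) = -8, h′′′′(0) = 0.

f: a_k = 0, 2, 0, -4/3, 0, 4/15, 0, -8/315, …
g: a_k = 0, -2, 0, 2/3, 0, -2/5, 0, 2/7, …
L₀ := L_f ⊗_s L_g (sym. prod.), ord ≤ 4.
Integrate: L := L₀·Dx.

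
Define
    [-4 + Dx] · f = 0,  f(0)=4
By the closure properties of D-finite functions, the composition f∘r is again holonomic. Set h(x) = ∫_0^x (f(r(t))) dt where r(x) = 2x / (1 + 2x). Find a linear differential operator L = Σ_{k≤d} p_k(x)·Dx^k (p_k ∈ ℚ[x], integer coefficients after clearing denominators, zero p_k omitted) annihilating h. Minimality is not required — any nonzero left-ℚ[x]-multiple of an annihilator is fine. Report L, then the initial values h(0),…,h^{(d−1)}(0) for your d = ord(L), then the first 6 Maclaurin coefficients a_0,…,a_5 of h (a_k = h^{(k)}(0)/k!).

L = -8·Dx + (1 + 4·x + 4·x^2)·Dx^2  (order 2).
h: a_k = 0, 4, 16, 64/3, -32/3, -256/15, …
ICs: h(0) = 0, h′(0) = 4.

f: a_k = 4, 16, 32, 128/3, 128/3, 512/15, …
f∘r: x↦r, Dx↦Dx/r' in L_f ⇒ L₀.
h=∫h₀ ⇒ L = L₀·Dx.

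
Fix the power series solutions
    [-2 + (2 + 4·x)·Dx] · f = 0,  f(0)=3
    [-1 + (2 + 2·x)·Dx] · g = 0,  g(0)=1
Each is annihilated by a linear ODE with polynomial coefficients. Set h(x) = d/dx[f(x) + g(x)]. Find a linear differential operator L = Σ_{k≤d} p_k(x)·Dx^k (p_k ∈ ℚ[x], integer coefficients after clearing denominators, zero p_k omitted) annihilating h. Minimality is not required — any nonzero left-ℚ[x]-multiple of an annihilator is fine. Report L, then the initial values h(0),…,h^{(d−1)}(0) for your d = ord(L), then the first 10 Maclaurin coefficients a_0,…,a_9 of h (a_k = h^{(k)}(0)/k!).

L = -3 + (-9 - 12·x)·Dx + (-2 - 6·x - 4·x^2)·Dx^2  (order 2).
h: a_k = 7/2, -13/4, 75/16, -245/32, 3395/256, -12159/512, 88935/2048, -329901/4096, 9890595/65536, -37352315/131072, …
ICs: h(0) = 7/2, h′(0) = -13/4.

f: a_k = 3, 3, -3/2, 3/2, -15/8, 21/8, -63/16, 99/16, -1287/128, 2145/128, …
g: a_k = 1, 1/2, -1/8, 1/16, -5/128, 7/256, -21/1024, 33/2048, -429/32768, 715/65536, …
f+g: L₀ = lclm(L_f,L_g), ord ≤ 1+1.
h₀' ⇒ L via d/dx closure of L₀.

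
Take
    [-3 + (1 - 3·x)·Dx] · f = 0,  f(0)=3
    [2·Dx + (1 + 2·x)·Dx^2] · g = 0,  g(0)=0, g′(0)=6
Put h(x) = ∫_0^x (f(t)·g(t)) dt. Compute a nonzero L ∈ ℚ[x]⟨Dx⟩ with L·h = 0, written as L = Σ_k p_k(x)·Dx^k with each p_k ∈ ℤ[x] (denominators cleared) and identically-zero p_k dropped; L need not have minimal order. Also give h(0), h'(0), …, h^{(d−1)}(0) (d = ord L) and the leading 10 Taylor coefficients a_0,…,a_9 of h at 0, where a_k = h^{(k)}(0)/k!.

L = 6·Dx + (4 + 18·x)·Dx^2 + (-1 + x + 6·x^2)·Dx^3  (order 3).
h: a_k = 0, 0, 9, 12, 33, 72, 948/5, 16584/35, 44253/35, 116888/35, …
ICs: h(0) = 0, h′(0) = 0, h′′(0) = 18.

f: a_k = 3, 9, 27, 81, 243, 729, 2187, 6561, 19683, 59049, …
g: a_k = 0, 6, -6, 8, -12, 96/5, -32, 384/7, -96, 512/3, …
h₀=f·g: eliminate ⇒ L₀, order ≤ 1·2.
Integrate: L := L₀·Dx.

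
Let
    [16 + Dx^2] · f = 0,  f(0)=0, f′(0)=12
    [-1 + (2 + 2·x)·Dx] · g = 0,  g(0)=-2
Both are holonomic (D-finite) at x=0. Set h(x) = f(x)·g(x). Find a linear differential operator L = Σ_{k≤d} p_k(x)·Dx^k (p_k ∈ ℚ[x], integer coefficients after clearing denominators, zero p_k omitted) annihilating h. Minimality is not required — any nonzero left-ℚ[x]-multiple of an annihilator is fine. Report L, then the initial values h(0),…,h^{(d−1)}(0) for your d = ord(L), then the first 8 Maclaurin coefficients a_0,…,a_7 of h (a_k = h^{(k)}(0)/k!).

f: a_k = 0, 12, 0, -32, 0, 128/5, 0, -1024/105, …
g: a_k = -2, -1, 1/4, -1/8, 5/64, -7/128, 21/512, -33/1024, …
f·g: L₀ = L_f ⊗_s L_g, ord ≤ 2·1.
L = (67 + 128·x + 64·x^2) + (-4 - 4·x)·Dx + (4 + 8·x + 4·x^2)·Dx^2  (order 2).
h: a_k = 0, -24, -12, 67, 61/2, -4661/80, -3561/160, 64235/2688, …
ICs: h(0) = 0, h′(0) = -24.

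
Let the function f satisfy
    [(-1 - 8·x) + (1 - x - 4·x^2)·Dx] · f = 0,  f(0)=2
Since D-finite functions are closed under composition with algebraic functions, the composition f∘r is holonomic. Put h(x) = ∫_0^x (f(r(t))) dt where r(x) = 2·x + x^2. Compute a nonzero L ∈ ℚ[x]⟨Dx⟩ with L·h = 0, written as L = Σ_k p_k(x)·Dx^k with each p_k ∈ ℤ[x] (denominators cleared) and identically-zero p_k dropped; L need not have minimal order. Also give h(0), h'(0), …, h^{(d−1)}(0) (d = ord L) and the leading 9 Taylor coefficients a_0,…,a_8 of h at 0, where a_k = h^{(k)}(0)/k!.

L = (2 + 34·x + 48·x^2 + 16·x^3)·Dx + (-1 + 2·x + 17·x^2 + 16·x^3 + 4·x^4)·Dx^2  (order 2).
h: a_k = 0, 2, 2, 14, 46, 1154/5, 3062/3, 34978/7, 24158, …
ICs: h(0) = 0, h′(0) = 2.

f: a_k = 2, 2, 10, 18, 58, 130, 362, 882, 2330, …
L₀ from L_f via x↦r, Dx↦r'^{-1}Dx.
h=∫₀ˣh₀: take L = L₀·Dx.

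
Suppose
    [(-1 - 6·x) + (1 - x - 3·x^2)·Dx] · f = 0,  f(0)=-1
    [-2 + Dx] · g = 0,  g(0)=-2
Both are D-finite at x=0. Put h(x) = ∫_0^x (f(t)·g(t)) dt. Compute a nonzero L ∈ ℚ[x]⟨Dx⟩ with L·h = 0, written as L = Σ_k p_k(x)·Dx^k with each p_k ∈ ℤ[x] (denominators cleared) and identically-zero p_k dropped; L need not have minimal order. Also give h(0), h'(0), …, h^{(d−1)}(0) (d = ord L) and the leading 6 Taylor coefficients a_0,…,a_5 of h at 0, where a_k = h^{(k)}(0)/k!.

L = (3 + 4·x - 6·x^2)·Dx + (-1 + x + 3·x^2)·Dx^2  (order 2).
h: a_k = 0, 2, 3, 16/3, 55/6, 86/5, …
ICs: h(0) = 0, h′(0) = 2.

f: a_k = -1, -1, -4, -7, -19, -40, …
g: a_k = -2, -4, -4, -8/3, -4/3, -8/15, …
Product ⇒ symmetric product L₀, ord ≤ 1.
h=∫₀ˣh₀: take L = L₀·Dx.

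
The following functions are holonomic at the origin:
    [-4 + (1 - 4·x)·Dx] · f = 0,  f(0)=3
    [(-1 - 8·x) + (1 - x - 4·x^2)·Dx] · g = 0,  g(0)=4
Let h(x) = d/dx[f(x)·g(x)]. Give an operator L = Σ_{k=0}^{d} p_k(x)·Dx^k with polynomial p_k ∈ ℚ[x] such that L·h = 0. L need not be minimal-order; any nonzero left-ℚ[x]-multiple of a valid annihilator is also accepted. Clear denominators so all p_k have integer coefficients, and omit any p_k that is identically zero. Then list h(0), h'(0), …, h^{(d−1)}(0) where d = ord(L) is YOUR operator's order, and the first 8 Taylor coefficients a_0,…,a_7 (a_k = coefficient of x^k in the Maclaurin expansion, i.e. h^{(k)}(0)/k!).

f: a_k = 3, 12, 48, 192, 768, 3072, 12288, 49152, …
g: a_k = 4, 4, 20, 36, 116, 260, 724, 1764, …
h₀=f·g: eliminate ⇒ L₀, order ≤ 1·1.
h=h₀': d/dx-closure on L₀ ⇒ L.
L = (50 - 96·x - 480·x^2 + 3072·x^4) + (-5 + 25·x + 48·x^2 - 320·x^3 + 768·x^5)·Dx  (order 1).
h: a_k = 60, 600, 3924, 22320, 115500, 567432, 2685060, 12386400, …
ICs: h(0) = 60.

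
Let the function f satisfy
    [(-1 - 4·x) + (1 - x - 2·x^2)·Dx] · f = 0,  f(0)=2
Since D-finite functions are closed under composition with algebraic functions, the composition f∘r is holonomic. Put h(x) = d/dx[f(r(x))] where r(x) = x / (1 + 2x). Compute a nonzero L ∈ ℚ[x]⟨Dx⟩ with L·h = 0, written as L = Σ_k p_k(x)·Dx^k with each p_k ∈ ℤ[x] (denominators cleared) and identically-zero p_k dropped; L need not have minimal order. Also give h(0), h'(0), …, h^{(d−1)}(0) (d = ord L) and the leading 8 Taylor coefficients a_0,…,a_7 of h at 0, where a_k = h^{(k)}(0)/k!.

L = 2 + (-1 - 11·x - 36·x^2 - 36·x^3)·Dx  (order 1).
h: a_k = 2, 4, -18, 72, -270, 972, -3402, 11664, …
ICs: h(0) = 2.

f: a_k = 2, 2, 6, 10, 22, 42, 86, 170, …
h₀=f(r): pull back L_f along r ⇒ L₀.
h=h₀': d/dx-closure on L₀ ⇒ L.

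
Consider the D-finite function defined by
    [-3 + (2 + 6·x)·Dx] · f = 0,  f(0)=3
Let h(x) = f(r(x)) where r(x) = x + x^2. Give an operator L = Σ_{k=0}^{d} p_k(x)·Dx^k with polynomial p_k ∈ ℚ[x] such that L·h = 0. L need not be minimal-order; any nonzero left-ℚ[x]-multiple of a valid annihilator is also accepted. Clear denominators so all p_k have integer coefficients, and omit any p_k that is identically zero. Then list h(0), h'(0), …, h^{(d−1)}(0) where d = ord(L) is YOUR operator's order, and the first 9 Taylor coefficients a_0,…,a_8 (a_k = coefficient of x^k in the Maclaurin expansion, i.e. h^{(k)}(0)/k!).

L = (-3 - 6·x) + (2 + 6·x + 6·x^2)·Dx  (order 1).
h: a_k = 3, 9/2, 9/8, -27/16, 297/128, -729/256, 2997/1024, -4131/2048, -18711/32768, …
ICs: h(0) = 3.

f: a_k = 3, 9/2, -27/8, 81/16, -1215/128, 5103/256, -45927/1024, 216513/2048, -8444007/32768, …
Substitute x→r, Dx→(1/r')Dx; clear ⇒ L₀.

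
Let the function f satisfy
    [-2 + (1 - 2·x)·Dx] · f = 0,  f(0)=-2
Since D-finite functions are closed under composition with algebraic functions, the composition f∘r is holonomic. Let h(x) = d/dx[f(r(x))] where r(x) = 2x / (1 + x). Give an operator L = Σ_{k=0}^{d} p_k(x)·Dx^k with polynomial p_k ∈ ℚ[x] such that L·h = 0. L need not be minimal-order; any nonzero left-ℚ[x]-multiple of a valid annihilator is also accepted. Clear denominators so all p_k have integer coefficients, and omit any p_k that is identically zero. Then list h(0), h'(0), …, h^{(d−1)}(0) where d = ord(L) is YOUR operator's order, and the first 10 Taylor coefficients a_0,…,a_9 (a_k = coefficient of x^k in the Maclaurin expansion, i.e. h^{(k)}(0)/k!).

f: a_k = -2, -4, -8, -16, -32, -64, -128, -256, -512, -1024, …
L₀ from L_f via x↦r, Dx↦r'^{-1}Dx.
Differentiate: ansatz ord ≤ ord L₀ ⇒ L.
L = 6 + (-1 + 3·x)·Dx  (order 1).
h: a_k = -8, -48, -216, -864, -3240, -11664, -40824, -139968, -472392, -1574640, …
ICs: h(0) = -8.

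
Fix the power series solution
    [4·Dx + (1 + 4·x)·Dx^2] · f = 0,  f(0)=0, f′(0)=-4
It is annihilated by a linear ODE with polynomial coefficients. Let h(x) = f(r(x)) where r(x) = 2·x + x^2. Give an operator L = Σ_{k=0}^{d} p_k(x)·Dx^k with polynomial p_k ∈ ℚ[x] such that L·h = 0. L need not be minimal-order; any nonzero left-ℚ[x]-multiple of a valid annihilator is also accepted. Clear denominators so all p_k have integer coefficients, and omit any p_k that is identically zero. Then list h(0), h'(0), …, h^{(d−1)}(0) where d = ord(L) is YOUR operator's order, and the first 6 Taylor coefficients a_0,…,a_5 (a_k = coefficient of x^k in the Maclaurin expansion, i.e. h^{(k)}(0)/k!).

L = (7 + 8·x + 4·x^2)·Dx + (1 + 9·x + 12·x^2 + 4·x^3)·Dx^2  (order 2).
h: a_k = 0, -8, 28, -416/3, 776, -23168/5, …
ICs: h(0) = 0, h′(0) = -8.

f: a_k = 0, -4, 8, -64/3, 64, -1024/5, …
L₀ from L_f via x↦r, Dx↦r'^{-1}Dx.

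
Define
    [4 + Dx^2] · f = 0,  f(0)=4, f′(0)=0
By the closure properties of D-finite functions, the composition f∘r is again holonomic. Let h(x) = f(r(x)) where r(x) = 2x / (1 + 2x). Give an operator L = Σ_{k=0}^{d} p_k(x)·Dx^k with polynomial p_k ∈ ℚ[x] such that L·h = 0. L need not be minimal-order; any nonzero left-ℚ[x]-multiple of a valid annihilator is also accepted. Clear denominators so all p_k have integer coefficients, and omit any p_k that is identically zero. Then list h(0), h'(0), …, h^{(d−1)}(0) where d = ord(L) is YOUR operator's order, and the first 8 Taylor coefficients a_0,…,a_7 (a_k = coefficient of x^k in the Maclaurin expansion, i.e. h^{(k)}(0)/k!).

f: a_k = 4, 0, -8, 0, 8/3, 0, -16/45, 0, …
L₀ from L_f via x↦r, Dx↦r'^{-1}Dx.
L = 16 + (4 + 24·x + 48·x^2 + 32·x^3)·Dx + (1 + 8·x + 24·x^2 + 32·x^3 + 16·x^4)·Dx^2  (order 2).
h: a_k = 4, 0, -32, 128, -1024/3, 2048/3, -39424/45, -2048/5, …
ICs: h(0) = 4, h′(0) = 0.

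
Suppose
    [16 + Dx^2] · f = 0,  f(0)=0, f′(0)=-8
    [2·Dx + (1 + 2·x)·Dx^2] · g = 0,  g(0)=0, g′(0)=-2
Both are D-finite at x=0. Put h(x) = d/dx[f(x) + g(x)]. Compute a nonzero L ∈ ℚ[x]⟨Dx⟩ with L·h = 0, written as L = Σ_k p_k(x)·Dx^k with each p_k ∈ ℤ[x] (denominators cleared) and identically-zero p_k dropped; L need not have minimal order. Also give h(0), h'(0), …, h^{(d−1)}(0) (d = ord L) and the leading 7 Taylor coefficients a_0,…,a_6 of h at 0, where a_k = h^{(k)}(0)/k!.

f: a_k = 0, -8, 0, 64/3, 0, -256/15, 0, …
g: a_k = 0, -2, 2, -8/3, 4, -32/5, 32/3, …
Sum ⇒ L₀ = lclm(L_f,L_g) in ℚ(x)⟨Dx⟩.
Differentiate: ansatz ord ≤ ord L₀ ⇒ L.
L = (160 + 256·x + 256·x^2) + (48 + 224·x + 384·x^2 + 256·x^3)·Dx + (10 + 16·x + 16·x^2)·Dx^2 + (3 + 14·x + 24·x^2 + 16·x^3)·Dx^3  (order 3).
h: a_k = -10, 4, 56, 16, -352/3, 64, -3712/45, …
ICs: h(0) = -10, h′(0) = 4, h′′(0) = 112.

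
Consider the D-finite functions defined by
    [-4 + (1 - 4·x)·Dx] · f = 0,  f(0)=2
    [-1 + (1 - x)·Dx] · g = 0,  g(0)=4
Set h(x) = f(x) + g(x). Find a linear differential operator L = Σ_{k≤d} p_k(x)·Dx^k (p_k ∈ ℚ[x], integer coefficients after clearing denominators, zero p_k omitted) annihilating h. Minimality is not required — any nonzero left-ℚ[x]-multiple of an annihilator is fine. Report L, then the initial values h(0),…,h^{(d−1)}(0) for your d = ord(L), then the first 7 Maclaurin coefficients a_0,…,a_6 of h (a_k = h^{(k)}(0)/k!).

f: a_k = 2, 8, 32, 128, 512, 2048, 8192, …
g: a_k = 4, 4, 4, 4, 4, 4, 4, …
Weyl lclm of L_f,L_g ⇒ L₀ (ord ≤ 2).
L = -8 + (10 - 16·x)·Dx + (-1 + 5·x - 4·x^2)·Dx^2  (order 2).
h: a_k = 6, 12, 36, 132, 516, 2052, 8196, …
ICs: h(0) = 6, h′(0) = 12.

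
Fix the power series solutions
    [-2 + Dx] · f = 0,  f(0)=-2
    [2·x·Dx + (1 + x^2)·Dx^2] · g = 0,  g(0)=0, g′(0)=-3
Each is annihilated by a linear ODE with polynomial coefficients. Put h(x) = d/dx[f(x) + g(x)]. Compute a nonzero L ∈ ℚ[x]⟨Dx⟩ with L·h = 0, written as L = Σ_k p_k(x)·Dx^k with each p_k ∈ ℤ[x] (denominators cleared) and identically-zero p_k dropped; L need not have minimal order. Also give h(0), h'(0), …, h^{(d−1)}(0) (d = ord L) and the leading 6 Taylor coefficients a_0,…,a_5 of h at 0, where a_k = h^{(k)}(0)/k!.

f: a_k = -2, -4, -4, -8/3, -4/3, -8/15, …
g: a_k = 0, -3, 0, 1, 0, -3/5, …
f+g: L₀ = lclm(L_f,L_g), ord ≤ 1+2.
h₀' ⇒ L via d/dx closure of L₀.
L = (2 - 4·x - 6·x^2 - 4·x^3) + (-3 - x^2 - 2·x^4)·Dx + (1 + x + 2·x^2 + x^3 + x^4)·Dx^2  (order 2).
h: a_k = -7, -8, -5, -16/3, -17/3, -16/15, …
ICs: h(0) = -7, h′(0) = -8.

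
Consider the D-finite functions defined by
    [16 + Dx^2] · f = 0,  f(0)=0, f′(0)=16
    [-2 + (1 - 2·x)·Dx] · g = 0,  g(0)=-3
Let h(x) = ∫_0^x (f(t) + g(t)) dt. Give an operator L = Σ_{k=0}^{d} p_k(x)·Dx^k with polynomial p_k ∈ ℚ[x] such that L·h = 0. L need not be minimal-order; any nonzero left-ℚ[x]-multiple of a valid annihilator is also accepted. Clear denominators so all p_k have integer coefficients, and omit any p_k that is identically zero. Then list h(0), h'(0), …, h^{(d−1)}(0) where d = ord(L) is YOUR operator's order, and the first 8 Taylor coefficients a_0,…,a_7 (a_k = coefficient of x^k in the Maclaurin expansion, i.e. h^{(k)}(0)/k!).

L = (-160 + 256·x - 256·x^2)·Dx + (48 - 224·x + 384·x^2 - 256·x^3)·Dx^2 + (-10 + 16·x - 16·x^2)·Dx^3 + (3 - 14·x + 24·x^2 - 16·x^3)·Dx^4  (order 4).
h: a_k = 0, -3, 5, -4, -50/3, -48/5, -464/45, -192/7, …
ICs: h(0) = 0, h′(0) = -3, h′′(0) = 10, h′′′(0) = -24.

f: a_k = 0, 16, 0, -128/3, 0, 512/15, 0, -4096/315, …
g: a_k = -3, -6, -12, -24, -48, -96, -192, -384, …
L₀ := lclm(L_f,L_g); ord L₀ ≤ 2+1.
h=∫h₀ ⇒ L = L₀·Dx.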